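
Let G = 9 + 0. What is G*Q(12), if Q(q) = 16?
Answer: 144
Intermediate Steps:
G = 9
G*Q(12) = 9*16 = 144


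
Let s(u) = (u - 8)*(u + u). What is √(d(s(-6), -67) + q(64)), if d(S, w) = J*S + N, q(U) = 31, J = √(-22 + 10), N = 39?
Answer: √(70 + 336*I*√3) ≈ 18.113 + 16.065*I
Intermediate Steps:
J = 2*I*√3 (J = √(-12) = 2*I*√3 ≈ 3.4641*I)
s(u) = 2*u*(-8 + u) (s(u) = (-8 + u)*(2*u) = 2*u*(-8 + u))
d(S, w) = 39 + 2*I*S*√3 (d(S, w) = (2*I*√3)*S + 39 = 2*I*S*√3 + 39 = 39 + 2*I*S*√3)
√(d(s(-6), -67) + q(64)) = √((39 + 2*I*(2*(-6)*(-8 - 6))*√3) + 31) = √((39 + 2*I*(2*(-6)*(-14))*√3) + 31) = √((39 + 2*I*168*√3) + 31) = √((39 + 336*I*√3) + 31) = √(70 + 336*I*√3)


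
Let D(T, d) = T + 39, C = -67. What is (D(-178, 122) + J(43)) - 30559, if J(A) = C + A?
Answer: -30722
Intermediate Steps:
D(T, d) = 39 + T
J(A) = -67 + A
(D(-178, 122) + J(43)) - 30559 = ((39 - 178) + (-67 + 43)) - 30559 = (-139 - 24) - 30559 = -163 - 30559 = -30722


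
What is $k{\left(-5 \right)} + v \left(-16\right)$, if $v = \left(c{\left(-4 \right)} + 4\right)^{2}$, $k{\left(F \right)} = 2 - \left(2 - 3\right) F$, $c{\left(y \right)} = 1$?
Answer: $-403$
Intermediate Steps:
$k{\left(F \right)} = 2 + F$ ($k{\left(F \right)} = 2 - - F = 2 + F$)
$v = 25$ ($v = \left(1 + 4\right)^{2} = 5^{2} = 25$)
$k{\left(-5 \right)} + v \left(-16\right) = \left(2 - 5\right) + 25 \left(-16\right) = -3 - 400 = -403$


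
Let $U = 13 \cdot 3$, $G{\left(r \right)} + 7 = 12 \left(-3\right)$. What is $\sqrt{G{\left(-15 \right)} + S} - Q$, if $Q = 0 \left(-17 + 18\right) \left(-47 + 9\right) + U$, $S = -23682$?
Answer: $-39 + 5 i \sqrt{949} \approx -39.0 + 154.03 i$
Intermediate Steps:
$G{\left(r \right)} = -43$ ($G{\left(r \right)} = -7 + 12 \left(-3\right) = -7 - 36 = -43$)
$U = 39$
$Q = 39$ ($Q = 0 \left(-17 + 18\right) \left(-47 + 9\right) + 39 = 0 \cdot 1 \left(-38\right) + 39 = 0 \left(-38\right) + 39 = 0 + 39 = 39$)
$\sqrt{G{\left(-15 \right)} + S} - Q = \sqrt{-43 - 23682} - 39 = \sqrt{-23725} - 39 = 5 i \sqrt{949} - 39 = -39 + 5 i \sqrt{949}$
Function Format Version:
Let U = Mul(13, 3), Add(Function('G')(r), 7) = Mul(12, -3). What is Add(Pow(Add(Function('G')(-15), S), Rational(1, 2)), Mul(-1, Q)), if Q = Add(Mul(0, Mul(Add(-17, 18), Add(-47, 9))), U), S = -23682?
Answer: Add(-39, Mul(5, I, Pow(949, Rational(1, 2)))) ≈ Add(-39.000, Mul(154.03, I))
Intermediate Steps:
Function('G')(r) = -43 (Function('G')(r) = Add(-7, Mul(12, -3)) = Add(-7, -36) = -43)
U = 39
Q = 39 (Q = Add(Mul(0, Mul(Add(-17, 18), Add(-47, 9))), 39) = Add(Mul(0, Mul(1, -38)), 39) = Add(Mul(0, -38), 39) = Add(0, 39) = 39)
Add(Pow(Add(Function('G')(-15), S), Rational(1, 2)), Mul(-1, Q)) = Add(Pow(Add(-43, -23682), Rational(1, 2)), Mul(-1, 39)) = Add(Pow(-23725, Rational(1, 2)), -39) = Add(Mul(5, I, Pow(949, Rational(1, 2))), -39) = Add(-39, Mul(5, I, Pow(949, Rational(1, 2))))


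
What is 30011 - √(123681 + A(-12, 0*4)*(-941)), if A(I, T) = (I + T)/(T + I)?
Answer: 30011 - 38*√85 ≈ 29661.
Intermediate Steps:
A(I, T) = 1 (A(I, T) = (I + T)/(I + T) = 1)
30011 - √(123681 + A(-12, 0*4)*(-941)) = 30011 - √(123681 + 1*(-941)) = 30011 - √(123681 - 941) = 30011 - √122740 = 30011 - 38*√85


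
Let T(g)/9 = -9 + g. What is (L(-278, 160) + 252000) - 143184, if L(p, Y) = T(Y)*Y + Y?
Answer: 326416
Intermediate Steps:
T(g) = -81 + 9*g (T(g) = 9*(-9 + g) = -81 + 9*g)
L(p, Y) = Y + Y*(-81 + 9*Y) (L(p, Y) = (-81 + 9*Y)*Y + Y = Y*(-81 + 9*Y) + Y = Y + Y*(-81 + 9*Y))
(L(-278, 160) + 252000) - 143184 = (160*(-80 + 9*160) + 252000) - 143184 = (160*(-80 + 1440) + 252000) - 143184 = (160*1360 + 252000) - 143184 = (217600 + 252000) - 143184 = 469600 - 143184 = 326416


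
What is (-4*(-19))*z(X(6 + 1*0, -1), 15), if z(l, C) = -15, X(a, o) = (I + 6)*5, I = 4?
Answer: -1140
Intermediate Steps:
X(a, o) = 50 (X(a, o) = (4 + 6)*5 = 10*5 = 50)
(-4*(-19))*z(X(6 + 1*0, -1), 15) = -4*(-19)*(-15) = 76*(-15) = -1140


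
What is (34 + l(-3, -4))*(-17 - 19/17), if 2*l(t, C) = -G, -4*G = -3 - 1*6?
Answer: -20251/34 ≈ -595.62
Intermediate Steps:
G = 9/4 (G = -(-3 - 1*6)/4 = -(-3 - 6)/4 = -1/4*(-9) = 9/4 ≈ 2.2500)
l(t, C) = -9/8 (l(t, C) = (-1*9/4)/2 = (1/2)*(-9/4) = -9/8)
(34 + l(-3, -4))*(-17 - 19/17) = (34 - 9/8)*(-17 - 19/17) = 263*(-17 - 19/17)/8 = (263/8)*(-308/17) = -20251/34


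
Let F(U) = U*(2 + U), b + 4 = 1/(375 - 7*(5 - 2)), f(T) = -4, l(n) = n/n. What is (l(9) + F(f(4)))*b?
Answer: -4245/118 ≈ -35.975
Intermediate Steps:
l(n) = 1
b = -1415/354 (b = -4 + 1/(375 - 7*(5 - 2)) = -4 + 1/(375 - 7*3) = -4 + 1/(375 - 21) = -4 + 1/354 = -1415/354 ≈ -3.9972)
(l(9) + F(f(4)))*b = (1 - 4*(2 - 4))*(-1415/354) = (1 - 4*(-2))*(-1415/354) = (1 + 8)*(-1415/354) = 9*(-1415/354) = -4245/118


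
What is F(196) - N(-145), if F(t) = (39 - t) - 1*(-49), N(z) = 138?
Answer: -246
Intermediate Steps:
F(t) = 88 - t (F(t) = (39 - t) + 49 = 88 - t)
F(196) - N(-145) = (88 - 1*196) - 1*138 = (88 - 196) - 138 = -108 - 138 = -246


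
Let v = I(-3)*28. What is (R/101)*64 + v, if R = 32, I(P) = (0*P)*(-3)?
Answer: 2048/101 ≈ 20.277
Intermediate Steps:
I(P) = 0 (I(P) = 0*(-3) = 0)
v = 0 (v = 0*28 = 0)
(R/101)*64 + v = (32/101)*64 + 0 = 2048/101 + 0 = 2048/101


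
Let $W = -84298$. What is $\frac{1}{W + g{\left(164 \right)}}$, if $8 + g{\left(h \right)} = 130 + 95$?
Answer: $- \frac{1}{84081} \approx -1.1893 \cdot 10^{-5}$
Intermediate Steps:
$g{\left(h \right)} = 217$ ($g{\left(h \right)} = -8 + \left(130 + 95\right) = -8 + 225 = 217$)
$\frac{1}{W + g{\left(164 \right)}} = \frac{1}{-84298 + 217} = \frac{1}{-84081} = - \frac{1}{84081}$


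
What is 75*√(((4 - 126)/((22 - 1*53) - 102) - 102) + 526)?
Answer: 75*√7516362/133 ≈ 1546.0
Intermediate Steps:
75*√(((4 - 126)/((22 - 1*53) - 102) - 102) + 526) = 75*√((-122/((22 - 53) - 102) - 102) + 526) = 75*√((-122/(-31 - 102) - 102) + 526) = 75*√((-122/(-133) - 102) + 526) = 75*√((-122*(-1/133) - 102) + 526) = 75*√((122/133 - 102) + 526) = 75*√(-13444/133 + 526) = 75*√(56514/133) = 75*(√7516362/133) = 75*√7516362/133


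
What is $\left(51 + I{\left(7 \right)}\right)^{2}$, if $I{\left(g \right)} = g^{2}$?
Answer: $10000$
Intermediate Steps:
$\left(51 + I{\left(7 \right)}\right)^{2} = \left(51 + 7^{2}\right)^{2} = \left(51 + 49\right)^{2} = 100^{2} = 10000$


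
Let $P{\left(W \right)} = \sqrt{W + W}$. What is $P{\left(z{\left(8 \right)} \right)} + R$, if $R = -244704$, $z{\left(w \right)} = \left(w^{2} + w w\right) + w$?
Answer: $-244704 + 4 \sqrt{17} \approx -2.4469 \cdot 10^{5}$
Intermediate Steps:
$z{\left(w \right)} = w + 2 w^{2}$ ($z{\left(w \right)} = \left(w^{2} + w^{2}\right) + w = 2 w^{2} + w = w + 2 w^{2}$)
$P{\left(W \right)} = \sqrt{2} \sqrt{W}$ ($P{\left(W \right)} = \sqrt{2 W} = \sqrt{2} \sqrt{W}$)
$P{\left(z{\left(8 \right)} \right)} + R = \sqrt{2} \sqrt{8 \left(1 + 2 \cdot 8\right)} - 244704 = \sqrt{2} \sqrt{8 \left(1 + 16\right)} - 244704 = \sqrt{2} \sqrt{8 \cdot 17} - 244704 = \sqrt{2} \sqrt{136} - 244704 = \sqrt{2} \cdot 2 \sqrt{34} - 244704 = 4 \sqrt{17} - 244704 = -244704 + 4 \sqrt{17}$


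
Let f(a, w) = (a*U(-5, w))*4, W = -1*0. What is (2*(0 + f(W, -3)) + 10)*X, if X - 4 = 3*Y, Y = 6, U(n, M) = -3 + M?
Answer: 220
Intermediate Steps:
W = 0
f(a, w) = 4*a*(-3 + w) (f(a, w) = (a*(-3 + w))*4 = 4*a*(-3 + w))
X = 22 (X = 4 + 3*6 = 4 + 18 = 22)
(2*(0 + f(W, -3)) + 10)*X = (2*(0 + 4*0*(-3 - 3)) + 10)*22 = (2*(0 + 4*0*(-6)) + 10)*22 = (2*(0 + 0) + 10)*22 = (2*0 + 10)*22 = (0 + 10)*22 = 10*22 = 220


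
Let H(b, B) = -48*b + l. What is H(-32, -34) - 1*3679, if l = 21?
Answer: -2122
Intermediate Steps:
H(b, B) = 21 - 48*b (H(b, B) = -48*b + 21 = 21 - 48*b)
H(-32, -34) - 1*3679 = (21 - 48*(-32)) - 1*3679 = (21 + 1536) - 3679 = 1557 - 3679 = -2122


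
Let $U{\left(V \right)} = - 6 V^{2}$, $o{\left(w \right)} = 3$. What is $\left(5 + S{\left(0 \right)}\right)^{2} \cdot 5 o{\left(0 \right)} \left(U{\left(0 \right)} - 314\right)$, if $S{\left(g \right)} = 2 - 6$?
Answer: $-4710$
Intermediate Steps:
$S{\left(g \right)} = -4$ ($S{\left(g \right)} = 2 - 6 = -4$)
$\left(5 + S{\left(0 \right)}\right)^{2} \cdot 5 o{\left(0 \right)} \left(U{\left(0 \right)} - 314\right) = \left(5 - 4\right)^{2} \cdot 5 \cdot 3 \left(- 6 \cdot 0^{2} - 314\right) = 1^{2} \cdot 5 \cdot 3 \left(\left(-6\right) 0 - 314\right) = 1 \cdot 5 \cdot 3 \left(0 - 314\right) = 5 \cdot 3 \left(-314\right) = 15 \left(-314\right) = -4710$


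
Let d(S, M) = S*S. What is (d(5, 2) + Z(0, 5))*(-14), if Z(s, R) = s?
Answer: -350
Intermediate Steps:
d(S, M) = S²
(d(5, 2) + Z(0, 5))*(-14) = (5² + 0)*(-14) = (25 + 0)*(-14) = 25*(-14) = -350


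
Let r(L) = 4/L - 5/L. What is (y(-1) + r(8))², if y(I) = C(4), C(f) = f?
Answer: 961/64 ≈ 15.016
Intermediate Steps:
r(L) = -1/L
y(I) = 4
(y(-1) + r(8))² = (4 - 1/8)² = (4 - 1*⅛)² = (4 - ⅛)² = (31/8)² = 961/64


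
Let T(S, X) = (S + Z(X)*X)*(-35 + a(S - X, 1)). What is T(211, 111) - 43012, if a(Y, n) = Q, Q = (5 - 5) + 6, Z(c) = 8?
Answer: -74883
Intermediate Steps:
Q = 6 (Q = 0 + 6 = 6)
a(Y, n) = 6
T(S, X) = -232*X - 29*S (T(S, X) = (S + 8*X)*(-35 + 6) = (S + 8*X)*(-29) = -232*X - 29*S)
T(211, 111) - 43012 = (-232*111 - 29*211) - 43012 = (-25752 - 6119) - 43012 = -31871 - 43012 = -74883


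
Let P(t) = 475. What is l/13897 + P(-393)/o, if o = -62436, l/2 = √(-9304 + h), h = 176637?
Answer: -475/62436 + 2*√167333/13897 ≈ 0.051263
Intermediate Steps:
l = 2*√167333 (l = 2*√(-9304 + 176637) = 2*√167333 ≈ 818.13)
l/13897 + P(-393)/o = (2*√167333)/13897 + 475/(-62436) = (2*√167333)*(1/13897) + 475*(-1/62436) = 2*√167333/13897 - 475/62436 = -475/62436 + 2*√167333/13897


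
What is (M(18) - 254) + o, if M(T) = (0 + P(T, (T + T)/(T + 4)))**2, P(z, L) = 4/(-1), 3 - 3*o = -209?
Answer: -502/3 ≈ -167.33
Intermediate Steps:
o = 212/3 (o = 1 - 1/3*(-209) = 1 + 209/3 = 212/3 ≈ 70.667)
P(z, L) = -4 (P(z, L) = 4*(-1) = -4)
M(T) = 16 (M(T) = (0 - 4)**2 = (-4)**2 = 16)
(M(18) - 254) + o = (16 - 254) + 212/3 = -238 + 212/3 = -502/3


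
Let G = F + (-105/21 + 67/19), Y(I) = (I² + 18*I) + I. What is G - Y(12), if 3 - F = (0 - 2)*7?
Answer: -6773/19 ≈ -356.47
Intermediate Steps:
F = 17 (F = 3 - (0 - 2)*7 = 3 - (-2)*7 = 3 - 1*(-14) = 3 + 14 = 17)
Y(I) = I² + 19*I
G = 295/19 (G = 17 + (-105/21 + 67/19) = 17 + (-105*1/21 + 67*(1/19)) = 17 + (-5 + 67/19) = 17 - 28/19 = 295/19 ≈ 15.526)
G - Y(12) = 295/19 - 12*(19 + 12) = 295/19 - 12*31 = 295/19 - 1*372 = 295/19 - 372 = -6773/19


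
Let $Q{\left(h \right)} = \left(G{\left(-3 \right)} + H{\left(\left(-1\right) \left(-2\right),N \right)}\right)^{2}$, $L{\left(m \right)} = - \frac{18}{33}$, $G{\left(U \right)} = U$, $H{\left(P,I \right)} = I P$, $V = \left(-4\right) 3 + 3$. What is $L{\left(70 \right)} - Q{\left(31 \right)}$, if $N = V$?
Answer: $- \frac{4857}{11} \approx -441.55$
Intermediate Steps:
$V = -9$ ($V = -12 + 3 = -9$)
$N = -9$
$L{\left(m \right)} = - \frac{6}{11}$ ($L{\left(m \right)} = \left(-18\right) \frac{1}{33} = - \frac{6}{11}$)
$Q{\left(h \right)} = 441$ ($Q{\left(h \right)} = \left(-3 - 9 \left(\left(-1\right) \left(-2\right)\right)\right)^{2} = \left(-3 - 18\right)^{2} = \left(-21\right)^{2} = 441$)
$L{\left(70 \right)} - Q{\left(31 \right)} = - \frac{6}{11} - 441 = - \frac{4857}{11}$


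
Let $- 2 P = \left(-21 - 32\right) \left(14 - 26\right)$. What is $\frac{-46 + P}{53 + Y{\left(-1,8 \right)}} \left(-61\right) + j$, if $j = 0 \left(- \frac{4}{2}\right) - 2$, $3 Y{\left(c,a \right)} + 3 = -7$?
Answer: $\frac{66314}{149} \approx 445.06$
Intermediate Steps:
$Y{\left(c,a \right)} = - \frac{10}{3}$ ($Y{\left(c,a \right)} = -1 + \frac{1}{3} \left(-7\right) = -1 - \frac{7}{3} = - \frac{10}{3}$)
$P = -318$ ($P = - \frac{\left(-21 - 32\right) \left(14 - 26\right)}{2} = - \frac{\left(-53\right) \left(-12\right)}{2} = \left(- \frac{1}{2}\right) 636 = -318$)
$j = -2$ ($j = 0 \left(\left(-4\right) \frac{1}{2}\right) - 2 = 0 \left(-2\right) - 2 = 0 - 2 = -2$)
$\frac{-46 + P}{53 + Y{\left(-1,8 \right)}} \left(-61\right) + j = \frac{-46 - 318}{53 - \frac{10}{3}} \left(-61\right) - 2 = - \frac{364}{\frac{149}{3}} \left(-61\right) - 2 = \left(-364\right) \frac{3}{149} \left(-61\right) - 2 = \left(- \frac{1092}{149}\right) \left(-61\right) - 2 = \frac{66612}{149} - 2 = \frac{66314}{149}$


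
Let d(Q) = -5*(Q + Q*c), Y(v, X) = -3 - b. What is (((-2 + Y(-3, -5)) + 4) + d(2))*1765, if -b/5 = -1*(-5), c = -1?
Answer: 42360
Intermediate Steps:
b = -25 (b = -(-5)*(-5) = -5*5 = -25)
Y(v, X) = 22 (Y(v, X) = -3 - 1*(-25) = -3 + 25 = 22)
d(Q) = 0 (d(Q) = -5*(Q + Q*(-1)) = -5*(Q - Q) = -5*0 = 0)
(((-2 + Y(-3, -5)) + 4) + d(2))*1765 = (((-2 + 22) + 4) + 0)*1765 = ((20 + 4) + 0)*1765 = (24 + 0)*1765 = 24*1765 = 42360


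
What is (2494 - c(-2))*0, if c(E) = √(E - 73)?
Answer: 0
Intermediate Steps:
c(E) = √(-73 + E)
(2494 - c(-2))*0 = (2494 - √(-73 - 2))*0 = (2494 - √(-75))*0 = (2494 - 5*I*√3)*0 = 0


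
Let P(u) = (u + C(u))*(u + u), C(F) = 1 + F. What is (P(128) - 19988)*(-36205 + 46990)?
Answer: 493996140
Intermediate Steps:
P(u) = 2*u*(1 + 2*u) (P(u) = (u + (1 + u))*(u + u) = (1 + 2*u)*(2*u) = 2*u*(1 + 2*u))
(P(128) - 19988)*(-36205 + 46990) = (2*128*(1 + 2*128) - 19988)*(-36205 + 46990) = (2*128*(1 + 256) - 19988)*10785 = (2*128*257 - 19988)*10785 = (65792 - 19988)*10785 = 45804*10785 = 493996140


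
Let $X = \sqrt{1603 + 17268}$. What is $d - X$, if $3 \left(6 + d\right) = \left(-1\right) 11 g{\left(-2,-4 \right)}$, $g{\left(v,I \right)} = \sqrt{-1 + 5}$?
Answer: $- \frac{40}{3} - \sqrt{18871} \approx -150.71$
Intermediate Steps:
$g{\left(v,I \right)} = 2$ ($g{\left(v,I \right)} = \sqrt{4} = 2$)
$d = - \frac{40}{3}$ ($d = -6 + \frac{\left(-1\right) 11 \cdot 2}{3} = -6 + \frac{\left(-11\right) 2}{3} = -6 + \frac{1}{3} \left(-22\right) = -6 - \frac{22}{3} = - \frac{40}{3} \approx -13.333$)
$X = \sqrt{18871} \approx 137.37$
$d - X = - \frac{40}{3} - \sqrt{18871}$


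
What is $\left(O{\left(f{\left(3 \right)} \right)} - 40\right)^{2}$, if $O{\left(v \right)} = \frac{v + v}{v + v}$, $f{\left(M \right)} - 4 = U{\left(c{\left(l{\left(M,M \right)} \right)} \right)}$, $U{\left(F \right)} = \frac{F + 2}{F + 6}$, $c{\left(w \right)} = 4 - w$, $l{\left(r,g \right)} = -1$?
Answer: $1521$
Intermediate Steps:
$U{\left(F \right)} = \frac{2 + F}{6 + F}$
$f{\left(M \right)} = \frac{51}{11}$ ($f{\left(M \right)} = 4 + \frac{2 + \left(4 - -1\right)}{6 + \left(4 - -1\right)} = 4 + \frac{2 + \left(4 + 1\right)}{6 + \left(4 + 1\right)} = 4 + \frac{2 + 5}{6 + 5} = 4 + \frac{1}{11} \cdot 7 = 4 + \frac{7}{11} = \frac{51}{11}$)
$O{\left(v \right)} = 1$ ($O{\left(v \right)} = \frac{2 v}{2 v} = 2 v \frac{1}{2 v} = 1$)
$\left(O{\left(f{\left(3 \right)} \right)} - 40\right)^{2} = \left(1 - 40\right)^{2} = \left(-39\right)^{2} = 1521$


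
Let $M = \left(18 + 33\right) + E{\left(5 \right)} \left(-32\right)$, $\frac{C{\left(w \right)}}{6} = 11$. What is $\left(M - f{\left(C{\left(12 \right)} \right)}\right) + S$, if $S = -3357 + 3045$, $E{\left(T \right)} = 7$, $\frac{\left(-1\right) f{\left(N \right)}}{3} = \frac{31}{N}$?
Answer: $- \frac{10639}{22} \approx -483.59$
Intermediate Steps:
$C{\left(w \right)} = 66$ ($C{\left(w \right)} = 6 \cdot 11 = 66$)
$f{\left(N \right)} = - \frac{93}{N}$ ($f{\left(N \right)} = - 3 \frac{31}{N} = - \frac{93}{N}$)
$S = -312$
$M = -173$ ($M = \left(18 + 33\right) + 7 \left(-32\right) = 51 - 224 = -173$)
$\left(M - f{\left(C{\left(12 \right)} \right)}\right) + S = \left(-173 - - \frac{93}{66}\right) - 312 = \left(-173 - \left(-93\right) \frac{1}{66}\right) - 312 = \left(-173 - - \frac{31}{22}\right) - 312 = \left(-173 + \frac{31}{22}\right) - 312 = - \frac{3775}{22} - 312 = - \frac{10639}{22}$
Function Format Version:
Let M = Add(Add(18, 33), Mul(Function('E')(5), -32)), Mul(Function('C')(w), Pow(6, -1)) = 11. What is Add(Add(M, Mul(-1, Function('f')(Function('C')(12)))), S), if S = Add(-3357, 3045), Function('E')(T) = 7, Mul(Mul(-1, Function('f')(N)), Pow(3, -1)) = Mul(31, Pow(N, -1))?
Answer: Rational(-10639, 22) ≈ -483.59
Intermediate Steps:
Function('C')(w) = 66 (Function('C')(w) = Mul(6, 11) = 66)
Function('f')(N) = Mul(-93, Pow(N, -1)) (Function('f')(N) = Mul(-3, Mul(31, Pow(N, -1))) = Mul(-93, Pow(N, -1)))
S = -312
M = -173 (M = Add(Add(18, 33), Mul(7, -32)) = Add(51, -224) = -173)
Add(Add(M, Mul(-1, Function('f')(Function('C')(12)))), S) = Add(Add(-173, Mul(-1, Mul(-93, Pow(66, -1)))), -312) = Add(Add(-173, Mul(-1, Mul(-93, Rational(1, 66)))), -312) = Add(Add(-173, Mul(-1, Rational(-31, 22))), -312) = Add(Add(-173, Rational(31, 22)), -312) = Add(Rational(-3775, 22), -312) = Rational(-10639, 22)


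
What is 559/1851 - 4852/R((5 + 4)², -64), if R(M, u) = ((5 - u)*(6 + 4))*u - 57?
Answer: 11232785/27281889 ≈ 0.41173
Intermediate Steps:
R(M, u) = -57 + u*(50 - 10*u) (R(M, u) = ((5 - u)*10)*u - 57 = (50 - 10*u)*u - 57 = u*(50 - 10*u) - 57 = -57 + u*(50 - 10*u))
559/1851 - 4852/R((5 + 4)², -64) = 559/1851 - 4852/(-57 - 10*(-64)² + 50*(-64)) = 559*(1/1851) - 4852/(-57 - 10*4096 - 3200) = 559/1851 - 4852/(-57 - 40960 - 3200) = 559/1851 - 4852/(-44217) = 559/1851 - 4852*(-1/44217) = 559/1851 + 4852/44217 = 11232785/27281889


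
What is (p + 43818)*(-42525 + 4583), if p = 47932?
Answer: -3481178500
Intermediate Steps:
(p + 43818)*(-42525 + 4583) = (47932 + 43818)*(-42525 + 4583) = 91750*(-37942) = -3481178500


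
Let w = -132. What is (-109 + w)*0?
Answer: 0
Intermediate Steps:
(-109 + w)*0 = (-109 - 132)*0 = -241*0 = 0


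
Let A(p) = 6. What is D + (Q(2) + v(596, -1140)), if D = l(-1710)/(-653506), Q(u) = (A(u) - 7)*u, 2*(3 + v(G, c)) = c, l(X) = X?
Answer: -187882120/326753 ≈ -575.00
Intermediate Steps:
v(G, c) = -3 + c/2
Q(u) = -u (Q(u) = (6 - 7)*u = -u)
D = 855/326753 (D = -1710/(-653506) = -1710*(-1/653506) = 855/326753 ≈ 0.0026167)
D + (Q(2) + v(596, -1140)) = 855/326753 + (-1*2 + (-3 + (½)*(-1140))) = 855/326753 + (-2 + (-3 - 570)) = 855/326753 + (-2 - 573) = 855/326753 - 575 = -187882120/326753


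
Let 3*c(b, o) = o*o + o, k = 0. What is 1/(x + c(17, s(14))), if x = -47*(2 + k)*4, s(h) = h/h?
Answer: -3/1126 ≈ -0.0026643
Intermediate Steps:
s(h) = 1
c(b, o) = o/3 + o²/3 (c(b, o) = (o*o + o)/3 = (o² + o)/3 = (o + o²)/3 = o/3 + o²/3)
x = -376 (x = -47*(2 + 0)*4 = -94*4 = -47*8 = -376)
1/(x + c(17, s(14))) = 1/(-376 + (⅓)*1*(1 + 1)) = 1/(-376 + (⅓)*1*2) = 1/(-376 + ⅔) = 1/(-1126/3) = -3/1126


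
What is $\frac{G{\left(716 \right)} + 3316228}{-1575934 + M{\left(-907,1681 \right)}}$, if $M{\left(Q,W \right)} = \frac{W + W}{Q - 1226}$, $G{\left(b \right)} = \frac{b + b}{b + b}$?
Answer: $- \frac{7073516457}{3361470584} \approx -2.1043$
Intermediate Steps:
$G{\left(b \right)} = 1$ ($G{\left(b \right)} = \frac{2 b}{2 b} = 2 b \frac{1}{2 b} = 1$)
$M{\left(Q,W \right)} = \frac{2 W}{-1226 + Q}$
$\frac{G{\left(716 \right)} + 3316228}{-1575934 + M{\left(-907,1681 \right)}} = \frac{1 + 3316228}{-1575934 + 2 \cdot 1681 \frac{1}{-1226 - 907}} = \frac{3316229}{-1575934 + 2 \cdot 1681 \frac{1}{-2133}} = \frac{3316229}{-1575934 + 2 \cdot 1681 \left(- \frac{1}{2133}\right)} = \frac{3316229}{-1575934 - \frac{3362}{2133}} = \frac{3316229}{- \frac{3361470584}{2133}} = 3316229 \left(- \frac{2133}{3361470584}\right) = - \frac{7073516457}{3361470584}$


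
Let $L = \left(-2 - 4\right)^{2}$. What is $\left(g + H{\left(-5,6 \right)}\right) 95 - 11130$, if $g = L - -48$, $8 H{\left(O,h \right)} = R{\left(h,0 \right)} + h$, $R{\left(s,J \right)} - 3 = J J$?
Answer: $- \frac{24345}{8} \approx -3043.1$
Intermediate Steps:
$R{\left(s,J \right)} = 3 + J^{2}$ ($R{\left(s,J \right)} = 3 + J J = 3 + J^{2}$)
$L = 36$ ($L = \left(-6\right)^{2} = 36$)
$H{\left(O,h \right)} = \frac{3}{8} + \frac{h}{8}$ ($H{\left(O,h \right)} = \frac{\left(3 + 0^{2}\right) + h}{8} = \frac{\left(3 + 0\right) + h}{8} = \frac{3 + h}{8} = \frac{3}{8} + \frac{h}{8}$)
$g = 84$ ($g = 36 - -48 = 36 + 48 = 84$)
$\left(g + H{\left(-5,6 \right)}\right) 95 - 11130 = \left(84 + \left(\frac{3}{8} + \frac{1}{8} \cdot 6\right)\right) 95 - 11130 = \left(84 + \left(\frac{3}{8} + \frac{3}{4}\right)\right) 95 - 11130 = \left(84 + \frac{9}{8}\right) 95 - 11130 = \frac{681}{8} \cdot 95 - 11130 = \frac{64695}{8} - 11130 = - \frac{24345}{8}$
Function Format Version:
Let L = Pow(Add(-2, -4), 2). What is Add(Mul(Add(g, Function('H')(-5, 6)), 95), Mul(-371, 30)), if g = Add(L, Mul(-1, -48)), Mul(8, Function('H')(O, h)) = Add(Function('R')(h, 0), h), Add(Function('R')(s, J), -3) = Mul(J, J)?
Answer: Rational(-24345, 8) ≈ -3043.1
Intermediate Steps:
Function('R')(s, J) = Add(3, Pow(J, 2)) (Function('R')(s, J) = Add(3, Mul(J, J)) = Add(3, Pow(J, 2)))
L = 36 (L = Pow(-6, 2) = 36)
Function('H')(O, h) = Add(Rational(3, 8), Mul(Rational(1, 8), h)) (Function('H')(O, h) = Mul(Rational(1, 8), Add(Add(3, Pow(0, 2)), h)) = Mul(Rational(1, 8), Add(Add(3, 0), h)) = Mul(Rational(1, 8), Add(3, h)) = Add(Rational(3, 8), Mul(Rational(1, 8), h)))
g = 84 (g = Add(36, Mul(-1, -48)) = Add(36, 48) = 84)
Add(Mul(Add(g, Function('H')(-5, 6)), 95), Mul(-371, 30)) = Add(Mul(Add(84, Add(Rational(3, 8), Mul(Rational(1, 8), 6))), 95), Mul(-371, 30)) = Add(Mul(Add(84, Add(Rational(3, 8), Rational(3, 4))), 95), -11130) = Add(Mul(Add(84, Rational(9, 8)), 95), -11130) = Add(Mul(Rational(681, 8), 95), -11130) = Add(Rational(64695, 8), -11130) = Rational(-24345, 8)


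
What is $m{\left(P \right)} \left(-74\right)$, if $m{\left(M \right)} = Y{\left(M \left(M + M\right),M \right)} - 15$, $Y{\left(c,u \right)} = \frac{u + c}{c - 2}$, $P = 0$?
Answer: $1110$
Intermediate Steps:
$Y{\left(c,u \right)} = \frac{c + u}{-2 + c}$
$m{\left(M \right)} = -15 + \frac{M + 2 M^{2}}{-2 + 2 M^{2}}$ ($m{\left(M \right)} = \frac{M \left(M + M\right) + M}{-2 + M \left(M + M\right)} - 15 = \frac{M 2 M + M}{-2 + M 2 M} - 15 = \frac{2 M^{2} + M}{-2 + 2 M^{2}} - 15 = \frac{M + 2 M^{2}}{-2 + 2 M^{2}} - 15 = -15 + \frac{M + 2 M^{2}}{-2 + 2 M^{2}}$)
$m{\left(P \right)} \left(-74\right) = \frac{30 + 0 - 28 \cdot 0^{2}}{2 \left(-1 + 0^{2}\right)} \left(-74\right) = \frac{30 + 0 - 0}{2 \left(-1 + 0\right)} \left(-74\right) = \frac{30 + 0 + 0}{2 \left(-1\right)} \left(-74\right) = \frac{1}{2} \left(-1\right) 30 \left(-74\right) = \left(-15\right) \left(-74\right) = 1110$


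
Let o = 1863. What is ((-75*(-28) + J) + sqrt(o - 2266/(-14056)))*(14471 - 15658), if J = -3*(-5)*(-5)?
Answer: -2403675 - 1187*sqrt(23006679829)/3514 ≈ -2.4549e+6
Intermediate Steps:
J = -75 (J = 15*(-5) = -75)
((-75*(-28) + J) + sqrt(o - 2266/(-14056)))*(14471 - 15658) = ((-75*(-28) - 75) + sqrt(1863 - 2266/(-14056)))*(14471 - 15658) = ((2100 - 75) + sqrt(1863 - 2266*(-1/14056)))*(-1187) = (2025 + sqrt(1863 + 1133/7028))*(-1187) = (2025 + sqrt(13094297/7028))*(-1187) = (2025 + sqrt(23006679829)/3514)*(-1187) = -2403675 - 1187*sqrt(23006679829)/3514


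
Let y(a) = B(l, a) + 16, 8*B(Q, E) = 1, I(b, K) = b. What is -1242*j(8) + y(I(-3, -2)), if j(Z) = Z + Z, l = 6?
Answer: -158847/8 ≈ -19856.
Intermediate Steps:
B(Q, E) = ⅛ (B(Q, E) = (⅛)*1 = ⅛)
y(a) = 129/8 (y(a) = ⅛ + 16 = 129/8)
j(Z) = 2*Z
-1242*j(8) + y(I(-3, -2)) = -2484*8 + 129/8 = -1242*16 + 129/8 = -19872 + 129/8 = -158847/8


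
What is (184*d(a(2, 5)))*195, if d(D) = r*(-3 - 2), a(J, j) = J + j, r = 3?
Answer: -538200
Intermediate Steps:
d(D) = -15 (d(D) = 3*(-3 - 2) = 3*(-5) = -15)
(184*d(a(2, 5)))*195 = (184*(-15))*195 = -2760*195 = -538200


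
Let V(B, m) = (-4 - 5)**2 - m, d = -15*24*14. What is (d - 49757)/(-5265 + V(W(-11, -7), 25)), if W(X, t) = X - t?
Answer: 54797/5209 ≈ 10.520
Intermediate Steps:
d = -5040 (d = -360*14 = -5040)
V(B, m) = 81 - m (V(B, m) = (-9)**2 - m = 81 - m)
(d - 49757)/(-5265 + V(W(-11, -7), 25)) = (-5040 - 49757)/(-5265 + (81 - 1*25)) = -54797/(-5265 + (81 - 25)) = -54797/(-5265 + 56) = -54797/(-5209) = -54797*(-1/5209) = 54797/5209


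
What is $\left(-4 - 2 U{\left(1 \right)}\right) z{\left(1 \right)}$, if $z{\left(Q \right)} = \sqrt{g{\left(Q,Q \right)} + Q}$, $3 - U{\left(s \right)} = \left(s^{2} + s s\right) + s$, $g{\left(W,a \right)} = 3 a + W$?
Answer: $- 4 \sqrt{5} \approx -8.9443$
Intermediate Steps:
$g{\left(W,a \right)} = W + 3 a$
$U{\left(s \right)} = 3 - s - 2 s^{2}$ ($U{\left(s \right)} = 3 - \left(\left(s^{2} + s s\right) + s\right) = 3 - \left(\left(s^{2} + s^{2}\right) + s\right) = 3 - \left(2 s^{2} + s\right) = 3 - \left(s + 2 s^{2}\right) = 3 - s - 2 s^{2}$)
$z{\left(Q \right)} = \sqrt{5} \sqrt{Q}$ ($z{\left(Q \right)} = \sqrt{\left(Q + 3 Q\right) + Q} = \sqrt{4 Q + Q} = \sqrt{5 Q} = \sqrt{5} \sqrt{Q}$)
$\left(-4 - 2 U{\left(1 \right)}\right) z{\left(1 \right)} = \left(-4 - 2 \left(3 - 1 - 2 \cdot 1^{2}\right)\right) \sqrt{5} \sqrt{1} = \left(-4 - 2 \left(3 - 1 - 2\right)\right) \sqrt{5} \cdot 1 = \left(-4 - 2 \left(3 - 1 - 2\right)\right) \sqrt{5} = \left(-4 - 0\right) \sqrt{5} = \left(-4 + 0\right) \sqrt{5} = - 4 \sqrt{5}$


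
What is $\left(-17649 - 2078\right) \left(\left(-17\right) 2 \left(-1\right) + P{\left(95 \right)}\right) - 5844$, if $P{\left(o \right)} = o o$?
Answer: $-178712737$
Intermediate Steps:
$P{\left(o \right)} = o^{2}$
$\left(-17649 - 2078\right) \left(\left(-17\right) 2 \left(-1\right) + P{\left(95 \right)}\right) - 5844 = \left(-17649 - 2078\right) \left(\left(-17\right) 2 \left(-1\right) + 95^{2}\right) - 5844 = - 19727 \left(\left(-34\right) \left(-1\right) + 9025\right) - 5844 = - 19727 \left(34 + 9025\right) - 5844 = \left(-19727\right) 9059 - 5844 = -178706893 - 5844 = -178712737$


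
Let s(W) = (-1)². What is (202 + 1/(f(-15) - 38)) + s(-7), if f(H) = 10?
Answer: 5683/28 ≈ 202.96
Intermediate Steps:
s(W) = 1
(202 + 1/(f(-15) - 38)) + s(-7) = (202 + 1/(10 - 38)) + 1 = (202 + 1/(-28)) + 1 = (202 - 1/28) + 1 = 5655/28 + 1 = 5683/28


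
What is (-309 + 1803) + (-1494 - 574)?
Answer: -574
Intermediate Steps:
(-309 + 1803) + (-1494 - 574) = 1494 - 2068 = -574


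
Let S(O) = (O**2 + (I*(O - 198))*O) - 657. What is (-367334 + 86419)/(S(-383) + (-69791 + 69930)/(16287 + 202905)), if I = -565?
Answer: 61574320680/27526013653757 ≈ 0.0022370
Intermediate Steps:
S(O) = -657 + O**2 + O*(111870 - 565*O) (S(O) = (O**2 + (-565*(O - 198))*O) - 657 = (O**2 + (-565*(-198 + O))*O) - 657 = (O**2 + (111870 - 565*O)*O) - 657 = (O**2 + O*(111870 - 565*O)) - 657 = -657 + O**2 + O*(111870 - 565*O))
(-367334 + 86419)/(S(-383) + (-69791 + 69930)/(16287 + 202905)) = (-367334 + 86419)/((-657 - 564*(-383)**2 + 111870*(-383)) + (-69791 + 69930)/(16287 + 202905)) = -280915/((-657 - 564*146689 - 42846210) + 139/219192) = -280915/((-657 - 82732596 - 42846210) + 139*(1/219192)) = -280915/(-125579463 + 139/219192) = -280915/(-27526013653757/219192) = -280915*(-219192/27526013653757) = 61574320680/27526013653757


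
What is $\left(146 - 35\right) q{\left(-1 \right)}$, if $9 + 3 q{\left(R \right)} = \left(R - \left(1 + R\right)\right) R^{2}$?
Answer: $-370$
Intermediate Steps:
$q{\left(R \right)} = -3 - \frac{R^{2}}{3}$ ($q{\left(R \right)} = -3 + \frac{\left(R - \left(1 + R\right)\right) R^{2}}{3} = -3 + \frac{\left(-1\right) R^{2}}{3} = -3 - \frac{R^{2}}{3}$)
$\left(146 - 35\right) q{\left(-1 \right)} = \left(146 - 35\right) \left(-3 - \frac{\left(-1\right)^{2}}{3}\right) = 111 \left(-3 - \frac{1}{3}\right) = 111 \left(- \frac{10}{3}\right) = -370$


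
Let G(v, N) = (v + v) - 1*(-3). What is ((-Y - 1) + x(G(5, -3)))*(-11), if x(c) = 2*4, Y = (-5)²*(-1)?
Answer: -352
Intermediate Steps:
G(v, N) = 3 + 2*v (G(v, N) = 2*v + 3 = 3 + 2*v)
Y = -25 (Y = 25*(-1) = -25)
x(c) = 8
((-Y - 1) + x(G(5, -3)))*(-11) = ((-1*(-25) - 1) + 8)*(-11) = ((25 - 1) + 8)*(-11) = (24 + 8)*(-11) = 32*(-11) = -352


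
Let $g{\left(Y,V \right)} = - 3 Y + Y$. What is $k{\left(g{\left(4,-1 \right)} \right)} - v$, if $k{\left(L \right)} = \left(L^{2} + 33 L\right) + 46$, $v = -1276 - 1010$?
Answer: $2132$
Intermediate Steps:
$g{\left(Y,V \right)} = - 2 Y$
$v = -2286$
$k{\left(L \right)} = 46 + L^{2} + 33 L$
$k{\left(g{\left(4,-1 \right)} \right)} - v = \left(46 + \left(\left(-2\right) 4\right)^{2} + 33 \left(\left(-2\right) 4\right)\right) - -2286 = \left(46 + \left(-8\right)^{2} + 33 \left(-8\right)\right) + 2286 = \left(46 + 64 - 264\right) + 2286 = -154 + 2286 = 2132$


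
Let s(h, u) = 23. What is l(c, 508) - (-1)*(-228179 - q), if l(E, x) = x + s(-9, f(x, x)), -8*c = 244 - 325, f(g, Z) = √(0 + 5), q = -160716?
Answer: -66932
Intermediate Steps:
f(g, Z) = √5
c = 81/8 (c = -(244 - 325)/8 = -⅛*(-81) = 81/8 ≈ 10.125)
l(E, x) = 23 + x (l(E, x) = x + 23 = 23 + x)
l(c, 508) - (-1)*(-228179 - q) = (23 + 508) - (-1)*(-228179 - 1*(-160716)) = 531 - (-1)*(-228179 + 160716) = 531 - (-1)*(-67463) = 531 - 1*67463 = 531 - 67463 = -66932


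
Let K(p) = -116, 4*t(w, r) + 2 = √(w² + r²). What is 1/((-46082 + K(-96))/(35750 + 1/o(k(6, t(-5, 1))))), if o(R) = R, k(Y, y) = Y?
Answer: -214501/277188 ≈ -0.77385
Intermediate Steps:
t(w, r) = -½ + √(r² + w²)/4 (t(w, r) = -½ + √(w² + r²)/4 = -½ + √(r² + w²)/4)
1/((-46082 + K(-96))/(35750 + 1/o(k(6, t(-5, 1))))) = 1/((-46082 - 116)/(35750 + 1/6)) = 1/(-46198/(35750 + ⅙)) = 1/(-46198/214501/6) = 1/(-46198*6/214501) = 1/(-277188/214501) = -214501/277188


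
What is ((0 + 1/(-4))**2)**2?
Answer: 1/256 ≈ 0.0039063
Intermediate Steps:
((0 + 1/(-4))**2)**2 = ((0 - 1/4)**2)**2 = ((-1/4)**2)**2 = (1/16)**2 = 1/256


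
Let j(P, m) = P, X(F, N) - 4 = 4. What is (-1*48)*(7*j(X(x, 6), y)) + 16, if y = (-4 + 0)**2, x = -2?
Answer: -2672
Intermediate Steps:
y = 16 (y = (-4)**2 = 16)
X(F, N) = 8 (X(F, N) = 4 + 4 = 8)
(-1*48)*(7*j(X(x, 6), y)) + 16 = (-1*48)*(7*8) + 16 = -48*56 + 16 = -2688 + 16 = -2672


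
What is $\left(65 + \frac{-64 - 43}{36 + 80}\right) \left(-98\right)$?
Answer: $- \frac{364217}{58} \approx -6279.6$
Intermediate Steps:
$\left(65 + \frac{-64 - 43}{36 + 80}\right) \left(-98\right) = \left(65 - \frac{107}{116}\right) \left(-98\right) = \frac{7433}{116} \left(-98\right) = - \frac{364217}{58}$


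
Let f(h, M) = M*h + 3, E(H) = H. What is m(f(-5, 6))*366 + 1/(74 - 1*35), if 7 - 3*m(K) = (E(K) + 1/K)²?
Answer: -837085799/9477 ≈ -88328.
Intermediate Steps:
f(h, M) = 3 + M*h
m(K) = 7/3 - (K + 1/K)²/3
m(f(-5, 6))*366 + 1/(74 - 1*35) = ((-1 - (3 + 6*(-5))⁴ + 5*(3 + 6*(-5))²)/(3*(3 + 6*(-5))²))*366 + 1/(74 - 1*35) = ((-1 - (3 - 30)⁴ + 5*(3 - 30)²)/(3*(3 - 30)²))*366 + 1/(74 - 35) = ((⅓)*(-1 - 1*(-27)⁴ + 5*(-27)²)/(-27)²)*366 + 1/39 = ((⅓)*(1/729)*(-1 - 1*531441 + 5*729))*366 + 1/39 = ((⅓)*(1/729)*(-1 - 531441 + 3645))*366 + 1/39 = ((⅓)*(1/729)*(-527797))*366 + 1/39 = -527797/2187*366 + 1/39 = -64391234/729 + 1/39 = -837085799/9477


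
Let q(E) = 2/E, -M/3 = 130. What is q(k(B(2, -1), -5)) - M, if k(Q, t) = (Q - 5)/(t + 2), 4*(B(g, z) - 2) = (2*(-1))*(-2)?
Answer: 393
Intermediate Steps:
M = -390 (M = -3*130 = -390)
B(g, z) = 3 (B(g, z) = 2 + ((2*(-1))*(-2))/4 = 2 + (-2*(-2))/4 = 2 + (¼)*4 = 2 + 1 = 3)
k(Q, t) = (-5 + Q)/(2 + t)
q(k(B(2, -1), -5)) - M = 2/(((-5 + 3)/(2 - 5))) - 1*(-390) = 2/((-2/(-3))) + 390 = 2/((-⅓*(-2))) + 390 = 2/(⅔) + 390 = 2*(3/2) + 390 = 3 + 390 = 393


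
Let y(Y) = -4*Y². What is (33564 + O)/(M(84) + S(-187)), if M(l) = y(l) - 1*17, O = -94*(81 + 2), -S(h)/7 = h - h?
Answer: -25762/28241 ≈ -0.91222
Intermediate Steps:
S(h) = 0 (S(h) = -7*(h - h) = -7*0 = 0)
O = -7802 (O = -94*83 = -7802)
M(l) = -17 - 4*l² (M(l) = -4*l² - 1*17 = -4*l² - 17 = -17 - 4*l²)
(33564 + O)/(M(84) + S(-187)) = (33564 - 7802)/((-17 - 4*84²) + 0) = 25762/((-17 - 4*7056) + 0) = 25762/((-17 - 28224) + 0) = 25762/(-28241 + 0) = 25762/(-28241) = 25762*(-1/28241) = -25762/28241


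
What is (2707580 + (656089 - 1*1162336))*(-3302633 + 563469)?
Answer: -6029812105612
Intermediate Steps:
(2707580 + (656089 - 1*1162336))*(-3302633 + 563469) = (2707580 + (656089 - 1162336))*(-2739164) = (2707580 - 506247)*(-2739164) = 2201333*(-2739164) = -6029812105612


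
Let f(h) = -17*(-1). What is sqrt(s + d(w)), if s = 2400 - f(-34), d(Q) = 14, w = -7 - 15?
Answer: sqrt(2397) ≈ 48.959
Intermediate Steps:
w = -22
f(h) = 17
s = 2383 (s = 2400 - 1*17 = 2400 - 17 = 2383)
sqrt(s + d(w)) = sqrt(2383 + 14) = sqrt(2397)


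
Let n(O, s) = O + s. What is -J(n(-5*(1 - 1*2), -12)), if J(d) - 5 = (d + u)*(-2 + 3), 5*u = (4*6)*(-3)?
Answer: 82/5 ≈ 16.400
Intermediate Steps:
u = -72/5 (u = ((4*6)*(-3))/5 = (24*(-3))/5 = (⅕)*(-72) = -72/5 ≈ -14.400)
J(d) = -47/5 + d (J(d) = 5 + (d - 72/5)*(-2 + 3) = 5 + (-72/5 + d)*1 = 5 + (-72/5 + d) = -47/5 + d)
-J(n(-5*(1 - 1*2), -12)) = -(-47/5 + (-5*(1 - 1*2) - 12)) = -(-47/5 + (-5*(1 - 2) - 12)) = -(-47/5 + (-5*(-1) - 12)) = -(-47/5 + (5 - 12)) = -(-47/5 - 7) = -1*(-82/5) = 82/5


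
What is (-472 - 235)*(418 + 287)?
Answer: -498435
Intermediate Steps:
(-472 - 235)*(418 + 287) = -707*705 = -498435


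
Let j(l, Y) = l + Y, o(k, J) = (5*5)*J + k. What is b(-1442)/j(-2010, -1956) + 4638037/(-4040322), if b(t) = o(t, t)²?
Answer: -946549545389225/2670652842 ≈ -3.5443e+5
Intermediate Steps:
o(k, J) = k + 25*J (o(k, J) = 25*J + k = k + 25*J)
j(l, Y) = Y + l
b(t) = 676*t² (b(t) = (t + 25*t)² = (26*t)² = 676*t²)
b(-1442)/j(-2010, -1956) + 4638037/(-4040322) = (676*(-1442)²)/(-1956 - 2010) + 4638037/(-4040322) = (676*2079364)/(-3966) + 4638037*(-1/4040322) = 1405650064*(-1/3966) - 4638037/4040322 = -702825032/1983 - 4638037/4040322 = -946549545389225/2670652842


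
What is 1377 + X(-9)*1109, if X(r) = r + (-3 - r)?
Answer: -1950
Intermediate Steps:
X(r) = -3
1377 + X(-9)*1109 = 1377 - 3*1109 = 1377 - 3327 = -1950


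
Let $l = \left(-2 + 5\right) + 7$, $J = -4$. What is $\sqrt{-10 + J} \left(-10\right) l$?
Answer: $- 100 i \sqrt{14} \approx - 374.17 i$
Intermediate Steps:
$l = 10$ ($l = 3 + 7 = 10$)
$\sqrt{-10 + J} \left(-10\right) l = \sqrt{-10 - 4} \left(-10\right) 10 = \sqrt{-14} \left(-10\right) 10 = i \sqrt{14} \left(-10\right) 10 = - 10 i \sqrt{14} \cdot 10 = - 100 i \sqrt{14}$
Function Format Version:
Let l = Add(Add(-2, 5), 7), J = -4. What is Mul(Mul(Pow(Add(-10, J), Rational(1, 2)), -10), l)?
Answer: Mul(-100, I, Pow(14, Rational(1, 2))) ≈ Mul(-374.17, I)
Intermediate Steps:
l = 10 (l = Add(3, 7) = 10)
Mul(Mul(Pow(Add(-10, J), Rational(1, 2)), -10), l) = Mul(Mul(Pow(Add(-10, -4), Rational(1, 2)), -10), 10) = Mul(Mul(Pow(-14, Rational(1, 2)), -10), 10) = Mul(Mul(Mul(I, Pow(14, Rational(1, 2))), -10), 10) = Mul(Mul(-10, I, Pow(14, Rational(1, 2))), 10) = Mul(-100, I, Pow(14, Rational(1, 2)))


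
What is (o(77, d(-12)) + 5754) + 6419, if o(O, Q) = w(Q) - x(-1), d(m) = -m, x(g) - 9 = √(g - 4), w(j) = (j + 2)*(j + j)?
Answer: 12500 - I*√5 ≈ 12500.0 - 2.2361*I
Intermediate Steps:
w(j) = 2*j*(2 + j) (w(j) = (2 + j)*(2*j) = 2*j*(2 + j))
x(g) = 9 + √(-4 + g) (x(g) = 9 + √(g - 4) = 9 + √(-4 + g))
o(O, Q) = -9 - I*√5 + 2*Q*(2 + Q) (o(O, Q) = 2*Q*(2 + Q) - (9 + √(-4 - 1)) = 2*Q*(2 + Q) - (9 + √(-5)) = 2*Q*(2 + Q) - (9 + I*√5) = 2*Q*(2 + Q) + (-9 - I*√5) = -9 - I*√5 + 2*Q*(2 + Q))
(o(77, d(-12)) + 5754) + 6419 = ((-9 - I*√5 + 2*(-1*(-12))*(2 - 1*(-12))) + 5754) + 6419 = ((-9 - I*√5 + 2*12*(2 + 12)) + 5754) + 6419 = ((-9 - I*√5 + 2*12*14) + 5754) + 6419 = ((-9 - I*√5 + 336) + 5754) + 6419 = ((327 - I*√5) + 5754) + 6419 = (6081 - I*√5) + 6419 = 12500 - I*√5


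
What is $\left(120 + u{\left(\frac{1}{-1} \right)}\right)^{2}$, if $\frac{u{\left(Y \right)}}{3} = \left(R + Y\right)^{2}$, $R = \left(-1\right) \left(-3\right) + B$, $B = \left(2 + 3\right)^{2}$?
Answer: $5322249$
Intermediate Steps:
$B = 25$ ($B = 5^{2} = 25$)
$R = 28$ ($R = \left(-1\right) \left(-3\right) + 25 = 3 + 25 = 28$)
$u{\left(Y \right)} = 3 \left(28 + Y\right)^{2}$
$\left(120 + u{\left(\frac{1}{-1} \right)}\right)^{2} = \left(120 + 3 \left(28 + \frac{1}{-1}\right)^{2}\right)^{2} = \left(120 + 3 \left(28 - 1\right)^{2}\right)^{2} = \left(120 + 3 \cdot 27^{2}\right)^{2} = \left(120 + 3 \cdot 729\right)^{2} = \left(120 + 2187\right)^{2} = 2307^{2} = 5322249$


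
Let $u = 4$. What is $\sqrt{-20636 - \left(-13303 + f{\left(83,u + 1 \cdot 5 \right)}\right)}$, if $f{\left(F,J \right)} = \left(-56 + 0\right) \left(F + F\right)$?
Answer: $\sqrt{1963} \approx 44.306$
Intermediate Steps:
$f{\left(F,J \right)} = - 112 F$ ($f{\left(F,J \right)} = - 56 \cdot 2 F = - 112 F$)
$\sqrt{-20636 - \left(-13303 + f{\left(83,u + 1 \cdot 5 \right)}\right)} = \sqrt{-20636 + \left(1118 + \left(12185 - \left(-112\right) 83\right)\right)} = \sqrt{-20636 + \left(1118 + \left(12185 - -9296\right)\right)} = \sqrt{-20636 + \left(1118 + \left(12185 + 9296\right)\right)} = \sqrt{-20636 + \left(1118 + 21481\right)} = \sqrt{-20636 + 22599} = \sqrt{1963}$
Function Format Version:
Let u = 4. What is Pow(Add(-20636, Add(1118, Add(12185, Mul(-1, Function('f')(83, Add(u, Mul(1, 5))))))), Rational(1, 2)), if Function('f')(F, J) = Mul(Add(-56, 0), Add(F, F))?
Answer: Pow(1963, Rational(1, 2)) ≈ 44.306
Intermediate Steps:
Function('f')(F, J) = Mul(-112, F) (Function('f')(F, J) = Mul(-56, Mul(2, F)) = Mul(-112, F))
Pow(Add(-20636, Add(1118, Add(12185, Mul(-1, Function('f')(83, Add(u, Mul(1, 5))))))), Rational(1, 2)) = Pow(Add(-20636, Add(1118, Add(12185, Mul(-1, Mul(-112, 83))))), Rational(1, 2)) = Pow(Add(-20636, Add(1118, Add(12185, Mul(-1, -9296)))), Rational(1, 2)) = Pow(Add(-20636, Add(1118, Add(12185, 9296))), Rational(1, 2)) = Pow(Add(-20636, Add(1118, 21481)), Rational(1, 2)) = Pow(Add(-20636, 22599), Rational(1, 2)) = Pow(1963, Rational(1, 2))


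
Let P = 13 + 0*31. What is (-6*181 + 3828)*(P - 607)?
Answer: -1628748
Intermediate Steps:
P = 13 (P = 13 + 0 = 13)
(-6*181 + 3828)*(P - 607) = (-6*181 + 3828)*(13 - 607) = (-1086 + 3828)*(-594) = 2742*(-594) = -1628748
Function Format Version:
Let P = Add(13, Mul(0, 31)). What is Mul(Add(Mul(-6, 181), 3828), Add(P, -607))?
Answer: -1628748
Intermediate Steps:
P = 13 (P = Add(13, 0) = 13)
Mul(Add(Mul(-6, 181), 3828), Add(P, -607)) = Mul(Add(Mul(-6, 181), 3828), Add(13, -607)) = Mul(Add(-1086, 3828), -594) = Mul(2742, -594) = -1628748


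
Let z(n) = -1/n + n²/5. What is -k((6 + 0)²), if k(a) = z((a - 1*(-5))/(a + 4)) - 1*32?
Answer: 10747079/328000 ≈ 32.766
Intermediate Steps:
z(n) = -1/n + n²/5 (z(n) = -1/n + n²*(⅕) = -1/n + n²/5)
k(a) = -32 + (-5 + (5 + a)³/(4 + a)³)*(4 + a)/(5*(5 + a)) (k(a) = (-5 + ((a - 1*(-5))/(a + 4))³)/(5*(((a - 1*(-5))/(a + 4)))) - 1*32 = (-5 + ((a + 5)/(4 + a))³)/(5*(((a + 5)/(4 + a)))) - 32 = (-5 + ((5 + a)/(4 + a))³)/(5*(((5 + a)/(4 + a)))) - 32 = ((4 + a)/(5 + a))*(-5 + (5 + a)³/(4 + a)³)/5 - 32 = (-5 + (5 + a)³/(4 + a)³)*(4 + a)/(5*(5 + a)) - 32 = -32 + (-5 + (5 + a)³/(4 + a)³)*(4 + a)/(5*(5 + a)))
-k((6 + 0)²) = -(-12995 - 9125*(6 + 0)² - 2125*(6 + 0)⁴ - 164*(6 + 0)⁶)/(5*(80 + ((6 + 0)²)³ + 13*((6 + 0)²)² + 56*(6 + 0)²)) = -(-12995 - 9125*6² - 2125*(6²)² - 164*(6²)³)/(5*(80 + (6²)³ + 13*(6²)² + 56*6²)) = -(-12995 - 9125*36 - 2125*36² - 164*36³)/(5*(80 + 36³ + 13*36² + 56*36)) = -(-12995 - 328500 - 2125*1296 - 164*46656)/(5*(80 + 46656 + 13*1296 + 2016)) = -(-12995 - 328500 - 2754000 - 7651584)/(5*(80 + 46656 + 16848 + 2016)) = -(-10747079)/(5*65600) = -1*(-10747079/328000) = 10747079/328000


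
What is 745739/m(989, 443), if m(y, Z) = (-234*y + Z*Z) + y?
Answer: -745739/34188 ≈ -21.813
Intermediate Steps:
m(y, Z) = Z**2 - 233*y (m(y, Z) = (-234*y + Z**2) + y = (Z**2 - 234*y) + y = Z**2 - 233*y)
745739/m(989, 443) = 745739/(443**2 - 233*989) = 745739/(196249 - 230437) = 745739/(-34188) = 745739*(-1/34188) = -745739/34188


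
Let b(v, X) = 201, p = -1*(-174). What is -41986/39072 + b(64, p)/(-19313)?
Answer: -409364545/377298768 ≈ -1.0850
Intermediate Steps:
p = 174
-41986/39072 + b(64, p)/(-19313) = -41986/39072 + 201/(-19313) = -41986*1/39072 + 201*(-1/19313) = -20993/19536 - 201/19313 = -409364545/377298768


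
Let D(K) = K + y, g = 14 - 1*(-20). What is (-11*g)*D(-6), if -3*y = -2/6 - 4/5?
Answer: 94622/45 ≈ 2102.7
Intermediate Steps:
g = 34 (g = 14 + 20 = 34)
y = 17/45 (y = -(-2/6 - 4/5)/3 = -(-2*1/6 - 4*1/5)/3 = -(-1/3 - 4/5)/3 = -1/3*(-17/15) = 17/45 ≈ 0.37778)
D(K) = 17/45 + K (D(K) = K + 17/45 = 17/45 + K)
(-11*g)*D(-6) = (-11*34)*(17/45 - 6) = -374*(-253/45) = 94622/45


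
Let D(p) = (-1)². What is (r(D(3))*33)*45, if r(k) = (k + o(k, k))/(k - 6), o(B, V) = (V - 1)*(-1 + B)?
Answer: -297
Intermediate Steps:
D(p) = 1
o(B, V) = (-1 + B)*(-1 + V) (o(B, V) = (-1 + V)*(-1 + B) = (-1 + B)*(-1 + V))
r(k) = (1 + k² - k)/(-6 + k) (r(k) = (k + (1 - k - k + k*k))/(k - 6) = (k + (1 - k - k + k²))/(-6 + k) = (k + (1 + k² - 2*k))/(-6 + k) = (1 + k² - k)/(-6 + k))
(r(D(3))*33)*45 = (((1 + 1² - 1*1)/(-6 + 1))*33)*45 = (((1 + 1 - 1)/(-5))*33)*45 = (-⅕*1*33)*45 = -⅕*33*45 = -33/5*45 = -297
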